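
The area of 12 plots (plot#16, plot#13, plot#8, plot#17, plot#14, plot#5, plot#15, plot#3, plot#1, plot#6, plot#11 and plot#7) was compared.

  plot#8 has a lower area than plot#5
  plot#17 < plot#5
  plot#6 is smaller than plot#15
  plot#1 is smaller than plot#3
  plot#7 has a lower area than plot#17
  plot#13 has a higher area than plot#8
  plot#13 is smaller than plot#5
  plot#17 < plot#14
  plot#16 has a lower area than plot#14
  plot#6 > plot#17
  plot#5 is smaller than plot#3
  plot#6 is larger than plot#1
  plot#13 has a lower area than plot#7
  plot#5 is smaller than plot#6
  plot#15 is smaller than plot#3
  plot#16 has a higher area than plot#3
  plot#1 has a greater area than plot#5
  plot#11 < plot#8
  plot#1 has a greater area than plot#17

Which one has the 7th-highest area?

Piecing the relations together gives one ordering: plot#11 < plot#8 < plot#13 < plot#7 < plot#17 < plot#5 < plot#1 < plot#6 < plot#15 < plot#3 < plot#16 < plot#14.
Counting 7 from the largest end gives plot#5.

plot#5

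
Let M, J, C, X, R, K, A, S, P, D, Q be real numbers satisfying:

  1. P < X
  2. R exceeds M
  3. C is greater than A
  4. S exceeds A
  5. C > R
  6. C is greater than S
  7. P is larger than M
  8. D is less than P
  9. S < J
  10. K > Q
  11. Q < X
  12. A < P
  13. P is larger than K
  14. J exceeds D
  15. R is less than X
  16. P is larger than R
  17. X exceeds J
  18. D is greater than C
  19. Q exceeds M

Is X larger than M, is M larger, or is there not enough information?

M < R < C < D < J < X, by transitivity through R, C, D, J.
So X is larger.

X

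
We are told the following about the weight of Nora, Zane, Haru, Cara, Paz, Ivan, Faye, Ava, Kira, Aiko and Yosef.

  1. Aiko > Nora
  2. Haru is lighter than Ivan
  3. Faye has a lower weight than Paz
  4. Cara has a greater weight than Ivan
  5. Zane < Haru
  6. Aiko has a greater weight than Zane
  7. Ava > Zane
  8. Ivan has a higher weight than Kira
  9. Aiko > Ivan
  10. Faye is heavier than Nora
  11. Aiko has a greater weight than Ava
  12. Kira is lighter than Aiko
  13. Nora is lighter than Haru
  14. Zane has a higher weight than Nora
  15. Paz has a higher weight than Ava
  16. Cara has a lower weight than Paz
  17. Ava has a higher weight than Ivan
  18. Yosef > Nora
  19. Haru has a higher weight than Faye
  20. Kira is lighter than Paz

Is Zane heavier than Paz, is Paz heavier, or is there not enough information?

The relevant relations are Zane < Haru; Haru < Ivan; Ivan < Cara; Cara < Paz.
Chaining these gives Zane < Haru < Ivan < Cara < Paz.
So Paz is heavier.

Paz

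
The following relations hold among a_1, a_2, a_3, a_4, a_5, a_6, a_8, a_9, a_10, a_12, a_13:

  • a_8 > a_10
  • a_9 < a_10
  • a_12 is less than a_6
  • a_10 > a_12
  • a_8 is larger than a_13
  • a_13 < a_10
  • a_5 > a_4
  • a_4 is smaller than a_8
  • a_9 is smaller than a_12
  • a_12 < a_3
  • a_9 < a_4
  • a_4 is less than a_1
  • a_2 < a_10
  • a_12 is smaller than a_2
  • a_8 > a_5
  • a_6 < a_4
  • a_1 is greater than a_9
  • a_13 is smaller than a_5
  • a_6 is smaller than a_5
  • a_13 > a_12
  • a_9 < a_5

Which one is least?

a_9

Chaining upward from a_9: directly above it, a_12, a_10, a_4, a_1, a_5; then a_13, a_2, a_3, a_6, a_8.
That covers every other element, and nothing is given below a_9, so a_9 is the least.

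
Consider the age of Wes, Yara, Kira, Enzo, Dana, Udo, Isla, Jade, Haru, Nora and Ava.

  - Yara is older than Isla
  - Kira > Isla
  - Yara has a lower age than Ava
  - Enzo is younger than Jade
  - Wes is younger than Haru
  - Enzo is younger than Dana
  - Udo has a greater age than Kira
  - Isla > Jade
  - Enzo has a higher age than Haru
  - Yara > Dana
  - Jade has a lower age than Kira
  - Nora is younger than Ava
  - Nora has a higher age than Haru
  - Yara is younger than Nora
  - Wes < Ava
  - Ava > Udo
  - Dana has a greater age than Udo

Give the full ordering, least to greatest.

Each adjacent pair is fixed by a given relation: Wes < Haru; Haru < Enzo; Enzo < Jade; Jade < Isla; Isla < Kira; Kira < Udo; Udo < Dana; Dana < Yara; Yara < Nora; Nora < Ava. Chaining them end to end gives the full order.

Wes < Haru < Enzo < Jade < Isla < Kira < Udo < Dana < Yara < Nora < Ava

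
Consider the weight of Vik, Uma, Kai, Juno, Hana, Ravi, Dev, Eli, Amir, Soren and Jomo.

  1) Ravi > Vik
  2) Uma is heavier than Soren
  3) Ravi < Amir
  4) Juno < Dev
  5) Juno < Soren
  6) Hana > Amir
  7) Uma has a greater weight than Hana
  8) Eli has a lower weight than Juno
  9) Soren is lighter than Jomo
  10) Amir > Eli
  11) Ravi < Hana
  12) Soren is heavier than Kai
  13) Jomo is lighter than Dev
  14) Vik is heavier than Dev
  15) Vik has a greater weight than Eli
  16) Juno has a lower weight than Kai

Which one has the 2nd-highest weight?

Piecing the relations together gives one ordering: Eli < Juno < Kai < Soren < Jomo < Dev < Vik < Ravi < Amir < Hana < Uma.
The 2nd largest is Hana.

Hana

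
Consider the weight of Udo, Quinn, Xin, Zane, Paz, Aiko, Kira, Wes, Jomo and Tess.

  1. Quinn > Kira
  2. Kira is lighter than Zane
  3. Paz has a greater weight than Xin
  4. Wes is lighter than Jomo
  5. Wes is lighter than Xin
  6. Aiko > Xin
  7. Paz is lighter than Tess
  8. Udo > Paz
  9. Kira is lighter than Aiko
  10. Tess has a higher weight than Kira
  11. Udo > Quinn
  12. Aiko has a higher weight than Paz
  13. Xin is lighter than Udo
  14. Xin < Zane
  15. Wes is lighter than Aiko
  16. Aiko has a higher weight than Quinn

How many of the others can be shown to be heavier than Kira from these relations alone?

Directly above Kira: Quinn, Tess, Zane, Aiko.
One step further: Udo (5 so far).
Nothing else is reachable above Kira; 5 in all.

5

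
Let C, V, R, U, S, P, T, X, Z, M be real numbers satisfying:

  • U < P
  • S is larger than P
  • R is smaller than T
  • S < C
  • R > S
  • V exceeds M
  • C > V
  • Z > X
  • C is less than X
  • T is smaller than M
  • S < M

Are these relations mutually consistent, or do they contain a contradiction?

consistent

The single ordering U < P < S < R < T < M < V < C < X < Z satisfies every listed relation, so no contradiction arises.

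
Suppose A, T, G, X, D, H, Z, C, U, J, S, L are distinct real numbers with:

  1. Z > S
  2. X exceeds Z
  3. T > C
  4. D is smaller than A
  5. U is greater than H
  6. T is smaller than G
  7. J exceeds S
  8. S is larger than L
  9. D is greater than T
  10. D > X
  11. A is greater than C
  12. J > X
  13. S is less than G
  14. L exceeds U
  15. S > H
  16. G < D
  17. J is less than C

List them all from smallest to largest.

H < U < L < S < Z < X < J < C < T < G < D < A

Nothing is placed below H, so it is least; from there H < U; U < L; L < S; S < Z; Z < X; X < J; J < C; C < T; T < G; G < D; D < A, each given directly.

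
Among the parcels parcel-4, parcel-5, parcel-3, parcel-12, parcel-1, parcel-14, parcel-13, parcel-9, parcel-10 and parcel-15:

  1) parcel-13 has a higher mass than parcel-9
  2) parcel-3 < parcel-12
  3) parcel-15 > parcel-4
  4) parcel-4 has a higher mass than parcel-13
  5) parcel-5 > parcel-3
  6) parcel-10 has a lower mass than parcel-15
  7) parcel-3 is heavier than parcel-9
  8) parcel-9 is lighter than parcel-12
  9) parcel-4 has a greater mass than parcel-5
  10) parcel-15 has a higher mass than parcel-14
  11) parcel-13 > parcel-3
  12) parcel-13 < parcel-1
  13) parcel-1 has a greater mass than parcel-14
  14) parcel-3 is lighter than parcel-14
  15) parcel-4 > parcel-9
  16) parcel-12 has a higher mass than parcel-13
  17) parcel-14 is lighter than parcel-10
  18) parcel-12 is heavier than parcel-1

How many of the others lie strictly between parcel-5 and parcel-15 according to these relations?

Chaining upward from parcel-5 reaches: parcel-4.
Chaining downward from parcel-15 reaches: parcel-9, parcel-3, parcel-13, parcel-14, parcel-10, parcel-4.
Strictly between parcel-5 and parcel-15 are those in both lists: parcel-4 — 1 element.

1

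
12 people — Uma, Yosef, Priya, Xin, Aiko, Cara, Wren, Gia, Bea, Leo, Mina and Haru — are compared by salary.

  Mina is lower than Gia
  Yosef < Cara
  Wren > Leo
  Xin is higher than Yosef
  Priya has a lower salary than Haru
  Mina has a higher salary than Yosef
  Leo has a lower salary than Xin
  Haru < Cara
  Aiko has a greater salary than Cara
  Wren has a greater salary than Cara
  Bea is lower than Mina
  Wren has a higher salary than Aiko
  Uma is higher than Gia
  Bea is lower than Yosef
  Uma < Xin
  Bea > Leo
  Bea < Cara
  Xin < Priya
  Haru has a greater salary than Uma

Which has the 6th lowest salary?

The consecutive relations fix a unique order: Leo < Bea < Yosef < Mina < Gia < Uma < Xin < Priya < Haru < Cara < Aiko < Wren.
The 6th smallest is Uma.

Uma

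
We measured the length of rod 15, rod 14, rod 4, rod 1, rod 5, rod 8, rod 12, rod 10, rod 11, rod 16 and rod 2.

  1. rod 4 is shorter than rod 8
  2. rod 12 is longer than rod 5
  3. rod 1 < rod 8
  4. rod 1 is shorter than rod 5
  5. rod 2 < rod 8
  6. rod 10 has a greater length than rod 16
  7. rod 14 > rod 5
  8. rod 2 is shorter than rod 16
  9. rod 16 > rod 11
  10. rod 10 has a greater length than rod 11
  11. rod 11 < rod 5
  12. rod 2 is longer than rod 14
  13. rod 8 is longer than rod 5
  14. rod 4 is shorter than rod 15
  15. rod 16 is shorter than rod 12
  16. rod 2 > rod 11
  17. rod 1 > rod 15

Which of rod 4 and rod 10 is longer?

The relevant relations are rod 4 < rod 15; rod 15 < rod 1; rod 1 < rod 5; rod 5 < rod 14; rod 14 < rod 2; rod 2 < rod 16; rod 16 < rod 10.
Chaining these gives rod 4 < rod 15 < rod 1 < rod 5 < rod 14 < rod 2 < rod 16 < rod 10.
So rod 4 < rod 10; rod 10 is the longer of the two.

rod 10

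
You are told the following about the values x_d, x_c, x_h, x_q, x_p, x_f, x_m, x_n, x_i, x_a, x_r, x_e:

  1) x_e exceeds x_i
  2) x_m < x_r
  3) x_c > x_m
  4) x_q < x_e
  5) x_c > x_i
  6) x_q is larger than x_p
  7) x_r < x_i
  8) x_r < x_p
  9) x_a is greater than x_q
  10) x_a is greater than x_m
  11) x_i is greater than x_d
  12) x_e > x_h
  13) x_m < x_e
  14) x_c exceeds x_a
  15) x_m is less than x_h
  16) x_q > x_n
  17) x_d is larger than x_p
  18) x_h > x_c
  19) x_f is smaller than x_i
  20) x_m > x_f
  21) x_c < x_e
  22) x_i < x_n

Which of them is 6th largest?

x_n

Chaining the given pairs: x_f < x_m < x_r < x_p < x_d < x_i < x_n < x_q < x_a < x_c < x_h < x_e.
The 6th largest is x_n.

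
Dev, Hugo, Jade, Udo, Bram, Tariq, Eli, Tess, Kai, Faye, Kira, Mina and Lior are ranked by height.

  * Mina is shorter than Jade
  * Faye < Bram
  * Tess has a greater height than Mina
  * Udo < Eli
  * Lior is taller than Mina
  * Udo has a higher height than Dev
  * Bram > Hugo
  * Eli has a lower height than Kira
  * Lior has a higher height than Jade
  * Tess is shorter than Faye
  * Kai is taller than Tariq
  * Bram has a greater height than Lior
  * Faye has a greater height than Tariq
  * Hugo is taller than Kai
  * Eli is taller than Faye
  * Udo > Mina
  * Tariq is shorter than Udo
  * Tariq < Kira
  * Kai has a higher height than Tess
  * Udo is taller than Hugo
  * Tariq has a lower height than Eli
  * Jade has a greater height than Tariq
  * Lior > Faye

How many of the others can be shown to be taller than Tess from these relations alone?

8

From Tess the given relations immediately reach Kai, Faye.
From those, Hugo, Lior, Eli, Bram — 6 in total.
From those, Udo, Kira — 8 in total.
Nothing else is reachable above Tess; 8 in all.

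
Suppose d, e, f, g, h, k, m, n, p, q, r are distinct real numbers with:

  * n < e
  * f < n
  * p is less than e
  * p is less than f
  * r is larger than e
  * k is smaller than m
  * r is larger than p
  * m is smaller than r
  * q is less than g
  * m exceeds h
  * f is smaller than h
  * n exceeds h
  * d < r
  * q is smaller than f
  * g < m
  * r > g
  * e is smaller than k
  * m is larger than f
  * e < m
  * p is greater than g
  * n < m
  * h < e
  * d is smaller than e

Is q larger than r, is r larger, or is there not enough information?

Chaining the given relations: q < g < p < f < h < n < e < k < m < r.
So r is larger.

r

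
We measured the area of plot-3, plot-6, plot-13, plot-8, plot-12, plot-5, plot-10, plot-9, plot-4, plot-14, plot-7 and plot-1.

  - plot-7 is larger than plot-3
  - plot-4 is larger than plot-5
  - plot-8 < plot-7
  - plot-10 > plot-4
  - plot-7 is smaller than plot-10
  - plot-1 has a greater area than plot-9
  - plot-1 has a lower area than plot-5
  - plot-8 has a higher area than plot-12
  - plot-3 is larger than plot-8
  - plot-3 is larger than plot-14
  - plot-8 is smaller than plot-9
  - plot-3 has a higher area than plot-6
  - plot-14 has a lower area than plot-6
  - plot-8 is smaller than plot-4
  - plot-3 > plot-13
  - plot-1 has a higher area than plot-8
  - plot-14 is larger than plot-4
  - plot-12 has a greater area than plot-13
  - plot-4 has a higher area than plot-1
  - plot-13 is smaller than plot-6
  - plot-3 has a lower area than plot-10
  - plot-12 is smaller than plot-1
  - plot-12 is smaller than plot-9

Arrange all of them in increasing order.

plot-13 < plot-12 < plot-8 < plot-9 < plot-1 < plot-5 < plot-4 < plot-14 < plot-6 < plot-3 < plot-7 < plot-10

Each adjacent pair is fixed by a given relation: plot-13 < plot-12; plot-12 < plot-8; plot-8 < plot-9; plot-9 < plot-1; plot-1 < plot-5; plot-5 < plot-4; plot-4 < plot-14; plot-14 < plot-6; plot-6 < plot-3; plot-3 < plot-7; plot-7 < plot-10. Chaining them end to end gives the full order.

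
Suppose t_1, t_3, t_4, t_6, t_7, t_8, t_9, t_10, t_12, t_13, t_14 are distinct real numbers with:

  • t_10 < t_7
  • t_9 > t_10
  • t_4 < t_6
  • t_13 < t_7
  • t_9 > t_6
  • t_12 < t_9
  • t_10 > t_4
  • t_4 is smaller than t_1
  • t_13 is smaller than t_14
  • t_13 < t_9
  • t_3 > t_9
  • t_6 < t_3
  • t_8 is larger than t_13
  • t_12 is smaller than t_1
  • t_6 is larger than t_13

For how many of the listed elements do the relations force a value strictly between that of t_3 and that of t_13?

2

The relations place t_13 below t_3. An element lies strictly between them when it is forced above t_13 and also forced below t_3.
Above t_13: {t_8, t_14, t_6, t_7, t_9}. Below t_3: {t_4, t_10, t_12, t_6, t_9}.
Intersection: {t_6, t_9} — 2.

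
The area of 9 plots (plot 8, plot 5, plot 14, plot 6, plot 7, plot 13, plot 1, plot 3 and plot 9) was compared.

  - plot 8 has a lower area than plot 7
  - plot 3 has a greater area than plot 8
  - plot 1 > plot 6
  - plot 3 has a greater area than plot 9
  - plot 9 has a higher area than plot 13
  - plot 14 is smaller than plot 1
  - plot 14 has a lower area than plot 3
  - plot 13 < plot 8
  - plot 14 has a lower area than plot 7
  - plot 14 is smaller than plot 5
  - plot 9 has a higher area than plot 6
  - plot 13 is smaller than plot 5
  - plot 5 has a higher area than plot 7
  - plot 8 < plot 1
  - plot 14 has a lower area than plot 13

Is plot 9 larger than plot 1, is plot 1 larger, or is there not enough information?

undetermined

Following every chain through plot 9: above plot 9 we get plot 3; below plot 9 we get plot 6, plot 14, plot 13.
plot 1 is not reached, and no chain runs the other way from plot 1 to plot 9.
So the given relations leave the order of plot 9 and plot 1 undetermined.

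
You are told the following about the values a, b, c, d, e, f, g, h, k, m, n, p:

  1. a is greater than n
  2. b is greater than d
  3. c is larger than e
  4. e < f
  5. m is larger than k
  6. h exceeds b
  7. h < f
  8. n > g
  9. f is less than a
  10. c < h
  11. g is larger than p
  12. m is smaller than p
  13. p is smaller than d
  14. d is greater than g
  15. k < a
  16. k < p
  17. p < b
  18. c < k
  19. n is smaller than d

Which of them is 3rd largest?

h

Piecing the relations together gives one ordering: e < c < k < m < p < g < n < d < b < h < f < a.
The 3rd largest is h.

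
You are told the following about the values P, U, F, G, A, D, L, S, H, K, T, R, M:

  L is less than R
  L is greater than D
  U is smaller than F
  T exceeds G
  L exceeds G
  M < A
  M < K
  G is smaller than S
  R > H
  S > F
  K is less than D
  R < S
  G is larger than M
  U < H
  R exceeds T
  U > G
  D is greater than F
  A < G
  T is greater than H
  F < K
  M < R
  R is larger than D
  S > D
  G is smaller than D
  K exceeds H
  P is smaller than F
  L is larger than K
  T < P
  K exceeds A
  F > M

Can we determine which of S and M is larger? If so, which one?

Following the relations from M: M < A < G < U < H < T < P < F < K < D < L < R < S.
So S is larger.

S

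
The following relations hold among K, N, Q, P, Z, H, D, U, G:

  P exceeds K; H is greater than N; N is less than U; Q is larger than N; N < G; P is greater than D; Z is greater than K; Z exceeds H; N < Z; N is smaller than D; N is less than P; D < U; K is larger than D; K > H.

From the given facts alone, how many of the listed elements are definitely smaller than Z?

4

The elements the relations force below Z are N, D, H, K — no chain reaches any other.
That is 4.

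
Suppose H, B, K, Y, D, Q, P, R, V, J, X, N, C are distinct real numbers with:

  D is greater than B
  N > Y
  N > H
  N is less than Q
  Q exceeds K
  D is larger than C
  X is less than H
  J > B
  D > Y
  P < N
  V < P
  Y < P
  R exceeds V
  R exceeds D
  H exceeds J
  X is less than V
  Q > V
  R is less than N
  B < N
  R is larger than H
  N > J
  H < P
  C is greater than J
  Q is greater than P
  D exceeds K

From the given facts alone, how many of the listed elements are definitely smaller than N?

Directly below N: B, J, Y, H, R, P.
One step further: X, V, D (9 so far).
One step further: K, C (11 so far).
No other element is forced below N by the given relations, so the count is 11.

11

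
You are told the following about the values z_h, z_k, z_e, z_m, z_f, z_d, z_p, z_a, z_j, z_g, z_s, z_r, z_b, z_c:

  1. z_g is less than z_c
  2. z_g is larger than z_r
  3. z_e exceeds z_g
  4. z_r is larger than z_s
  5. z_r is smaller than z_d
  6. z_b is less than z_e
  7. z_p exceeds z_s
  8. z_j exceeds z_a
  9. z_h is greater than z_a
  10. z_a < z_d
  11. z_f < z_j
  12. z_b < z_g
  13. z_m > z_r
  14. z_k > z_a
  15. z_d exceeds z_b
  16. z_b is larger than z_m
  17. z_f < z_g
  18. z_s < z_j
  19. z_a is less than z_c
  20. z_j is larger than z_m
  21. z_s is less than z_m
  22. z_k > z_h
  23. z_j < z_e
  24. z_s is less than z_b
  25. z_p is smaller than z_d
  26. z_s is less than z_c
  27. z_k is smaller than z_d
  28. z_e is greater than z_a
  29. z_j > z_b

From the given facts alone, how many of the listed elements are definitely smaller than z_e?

From z_e the given relations immediately reach z_a, z_b, z_g, z_j.
From those, z_s, z_r, z_m, z_f — 8 in total.
No other element is forced below z_e by the given relations, so the count is 8.

8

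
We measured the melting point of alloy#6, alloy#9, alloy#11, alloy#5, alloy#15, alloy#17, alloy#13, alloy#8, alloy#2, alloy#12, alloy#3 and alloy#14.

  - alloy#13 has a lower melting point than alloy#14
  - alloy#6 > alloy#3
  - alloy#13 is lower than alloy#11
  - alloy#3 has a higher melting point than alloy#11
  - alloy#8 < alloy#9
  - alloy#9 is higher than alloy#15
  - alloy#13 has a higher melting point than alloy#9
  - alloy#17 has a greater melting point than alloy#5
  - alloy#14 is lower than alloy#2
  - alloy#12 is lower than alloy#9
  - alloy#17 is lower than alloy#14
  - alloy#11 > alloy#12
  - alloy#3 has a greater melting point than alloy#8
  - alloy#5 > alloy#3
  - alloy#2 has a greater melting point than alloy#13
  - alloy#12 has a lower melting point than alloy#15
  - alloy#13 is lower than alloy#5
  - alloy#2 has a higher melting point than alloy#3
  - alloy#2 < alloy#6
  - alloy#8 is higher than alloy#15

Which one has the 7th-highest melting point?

Piecing the relations together gives one ordering: alloy#12 < alloy#15 < alloy#8 < alloy#9 < alloy#13 < alloy#11 < alloy#3 < alloy#5 < alloy#17 < alloy#14 < alloy#2 < alloy#6.
Counting 7 from the largest end gives alloy#11.

alloy#11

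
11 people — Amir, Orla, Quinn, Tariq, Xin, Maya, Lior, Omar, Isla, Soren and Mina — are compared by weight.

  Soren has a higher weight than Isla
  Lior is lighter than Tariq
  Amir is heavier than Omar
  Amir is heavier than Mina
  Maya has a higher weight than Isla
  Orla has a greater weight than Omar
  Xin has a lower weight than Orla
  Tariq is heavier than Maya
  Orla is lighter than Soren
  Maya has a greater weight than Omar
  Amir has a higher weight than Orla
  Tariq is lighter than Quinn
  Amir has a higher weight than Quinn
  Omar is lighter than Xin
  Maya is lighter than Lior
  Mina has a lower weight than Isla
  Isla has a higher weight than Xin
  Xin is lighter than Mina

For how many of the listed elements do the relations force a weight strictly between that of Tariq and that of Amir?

1

The relations place Tariq below Amir. An element lies strictly between them when it is forced above Tariq and also forced below Amir.
Above Tariq: {Quinn}. Below Amir: {Omar, Xin, Mina, Isla, Maya, Lior, Orla, Quinn}.
Intersection: {Quinn} — 1.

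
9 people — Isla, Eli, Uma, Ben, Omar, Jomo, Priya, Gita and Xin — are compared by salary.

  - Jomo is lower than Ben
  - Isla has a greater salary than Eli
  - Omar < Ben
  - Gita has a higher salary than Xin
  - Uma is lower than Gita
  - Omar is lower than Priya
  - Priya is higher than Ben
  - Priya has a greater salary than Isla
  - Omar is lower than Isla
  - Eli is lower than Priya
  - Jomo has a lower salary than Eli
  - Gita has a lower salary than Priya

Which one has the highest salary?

Priya

Omar is not greatest since Omar < Isla; Jomo is not greatest since Jomo < Ben; Xin is not greatest since Xin < Gita; Eli is not greatest since Eli < Priya; Isla is not greatest since Isla < Priya; Uma is not greatest since Uma < Gita; Ben is not greatest since Ben < Priya; Gita is not greatest since Gita < Priya.
Only Priya has nothing above it, so Priya is the highest salary.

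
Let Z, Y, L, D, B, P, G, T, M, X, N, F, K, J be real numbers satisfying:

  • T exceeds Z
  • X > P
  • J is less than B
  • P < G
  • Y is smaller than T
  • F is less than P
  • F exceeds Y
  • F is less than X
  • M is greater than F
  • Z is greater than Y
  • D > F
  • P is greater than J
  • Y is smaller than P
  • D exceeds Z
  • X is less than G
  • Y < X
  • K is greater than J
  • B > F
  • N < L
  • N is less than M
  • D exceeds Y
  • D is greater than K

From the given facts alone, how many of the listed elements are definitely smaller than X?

4

From X the given relations immediately reach Y, F, P.
From those, J — 4 in total.
No other element is forced below X by the given relations, so the count is 4.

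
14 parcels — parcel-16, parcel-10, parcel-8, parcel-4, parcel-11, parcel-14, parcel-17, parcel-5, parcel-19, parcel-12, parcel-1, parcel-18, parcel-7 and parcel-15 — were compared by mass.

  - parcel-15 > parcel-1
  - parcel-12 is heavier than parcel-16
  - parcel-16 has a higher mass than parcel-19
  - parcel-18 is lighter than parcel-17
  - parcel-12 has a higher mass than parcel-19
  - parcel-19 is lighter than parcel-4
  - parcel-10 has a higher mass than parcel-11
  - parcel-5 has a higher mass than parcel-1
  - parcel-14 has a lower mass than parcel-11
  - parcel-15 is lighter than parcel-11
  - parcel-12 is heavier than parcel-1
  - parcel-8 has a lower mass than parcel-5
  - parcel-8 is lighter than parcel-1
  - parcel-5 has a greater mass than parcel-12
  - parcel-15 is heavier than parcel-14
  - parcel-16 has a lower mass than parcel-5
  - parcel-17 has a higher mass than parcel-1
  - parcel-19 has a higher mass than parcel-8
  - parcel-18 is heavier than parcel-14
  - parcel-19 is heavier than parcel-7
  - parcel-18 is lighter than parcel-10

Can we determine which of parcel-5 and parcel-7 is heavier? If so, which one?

parcel-7 < parcel-19 < parcel-16 < parcel-12 < parcel-5, by transitivity through parcel-19, parcel-16, parcel-12.
So parcel-5 is heavier.

parcel-5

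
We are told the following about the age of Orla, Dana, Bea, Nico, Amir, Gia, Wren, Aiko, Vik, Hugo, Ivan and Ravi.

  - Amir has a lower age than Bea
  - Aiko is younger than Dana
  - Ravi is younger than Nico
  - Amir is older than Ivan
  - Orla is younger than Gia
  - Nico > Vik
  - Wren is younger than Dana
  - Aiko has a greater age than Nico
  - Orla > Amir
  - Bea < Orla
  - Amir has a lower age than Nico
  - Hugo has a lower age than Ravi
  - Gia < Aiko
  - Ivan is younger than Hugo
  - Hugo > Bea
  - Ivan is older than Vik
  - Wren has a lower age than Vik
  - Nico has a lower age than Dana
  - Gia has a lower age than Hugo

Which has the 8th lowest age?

Chaining the given pairs: Wren < Vik < Ivan < Amir < Bea < Orla < Gia < Hugo < Ravi < Nico < Aiko < Dana.
Counting 8 from the smallest end gives Hugo.

Hugo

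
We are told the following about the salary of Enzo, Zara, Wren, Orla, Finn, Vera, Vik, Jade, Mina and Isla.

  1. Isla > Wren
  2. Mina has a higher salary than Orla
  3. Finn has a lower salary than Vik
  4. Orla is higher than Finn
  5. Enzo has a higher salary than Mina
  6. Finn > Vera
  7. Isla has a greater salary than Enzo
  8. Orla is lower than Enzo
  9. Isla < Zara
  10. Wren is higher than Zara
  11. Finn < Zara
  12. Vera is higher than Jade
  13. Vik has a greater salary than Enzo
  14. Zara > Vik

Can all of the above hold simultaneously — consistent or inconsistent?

Chaining the given relations yields Zara < Wren < Isla, so Zara < Isla. But one relation states Isla < Zara. These cannot both hold.

inconsistent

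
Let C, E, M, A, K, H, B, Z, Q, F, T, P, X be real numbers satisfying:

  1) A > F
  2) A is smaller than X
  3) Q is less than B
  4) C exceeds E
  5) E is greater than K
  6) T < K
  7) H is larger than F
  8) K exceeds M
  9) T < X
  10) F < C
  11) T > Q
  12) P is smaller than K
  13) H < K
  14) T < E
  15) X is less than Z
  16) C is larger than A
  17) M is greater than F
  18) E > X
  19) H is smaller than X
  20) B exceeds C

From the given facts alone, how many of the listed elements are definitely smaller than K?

The elements the relations force below K are F, Q, H, M, P, T — no chain reaches any other.
That is 6.

6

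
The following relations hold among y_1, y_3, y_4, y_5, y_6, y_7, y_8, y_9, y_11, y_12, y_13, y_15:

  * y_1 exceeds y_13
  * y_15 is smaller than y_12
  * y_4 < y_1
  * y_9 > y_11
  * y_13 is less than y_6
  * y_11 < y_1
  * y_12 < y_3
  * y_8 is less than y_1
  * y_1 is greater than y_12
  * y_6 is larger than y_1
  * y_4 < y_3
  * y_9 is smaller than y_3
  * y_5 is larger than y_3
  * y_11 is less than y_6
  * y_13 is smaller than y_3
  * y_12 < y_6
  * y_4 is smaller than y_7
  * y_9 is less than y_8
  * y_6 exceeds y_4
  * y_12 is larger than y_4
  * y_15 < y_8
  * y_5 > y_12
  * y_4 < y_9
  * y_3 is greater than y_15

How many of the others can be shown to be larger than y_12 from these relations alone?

The elements the relations force above y_12 are y_3, y_1, y_6, y_5 — no chain reaches any other.
That is 4.

4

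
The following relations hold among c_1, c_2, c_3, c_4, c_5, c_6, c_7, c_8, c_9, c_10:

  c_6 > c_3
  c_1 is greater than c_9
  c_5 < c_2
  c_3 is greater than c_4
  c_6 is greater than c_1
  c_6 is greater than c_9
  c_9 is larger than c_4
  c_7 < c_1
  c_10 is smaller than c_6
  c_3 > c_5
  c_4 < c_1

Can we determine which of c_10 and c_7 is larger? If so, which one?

Following every chain through c_10: above c_10 we get c_6.
c_7 is not reached, and no chain runs the other way from c_7 to c_10.
So the given relations leave the order of c_10 and c_7 undetermined.

undetermined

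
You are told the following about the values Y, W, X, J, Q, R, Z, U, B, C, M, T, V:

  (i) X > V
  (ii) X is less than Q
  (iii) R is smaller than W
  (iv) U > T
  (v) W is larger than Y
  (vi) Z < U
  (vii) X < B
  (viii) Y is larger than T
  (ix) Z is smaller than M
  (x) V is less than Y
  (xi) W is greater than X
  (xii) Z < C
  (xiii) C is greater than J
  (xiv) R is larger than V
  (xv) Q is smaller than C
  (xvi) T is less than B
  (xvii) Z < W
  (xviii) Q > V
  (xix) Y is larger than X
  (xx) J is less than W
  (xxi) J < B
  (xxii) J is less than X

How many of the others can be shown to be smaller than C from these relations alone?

Directly below C: J, Z, Q.
One step further: V, X (5 so far).
No other element is forced below C by the given relations, so the count is 5.

5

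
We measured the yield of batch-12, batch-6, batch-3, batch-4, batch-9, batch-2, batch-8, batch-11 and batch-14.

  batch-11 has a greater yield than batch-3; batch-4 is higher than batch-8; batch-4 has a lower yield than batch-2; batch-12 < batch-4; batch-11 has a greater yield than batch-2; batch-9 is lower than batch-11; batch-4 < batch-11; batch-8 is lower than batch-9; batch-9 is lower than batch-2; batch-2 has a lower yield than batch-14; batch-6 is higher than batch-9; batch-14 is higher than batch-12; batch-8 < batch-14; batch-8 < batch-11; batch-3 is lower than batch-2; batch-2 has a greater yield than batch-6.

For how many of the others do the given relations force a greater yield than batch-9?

4

From batch-9 the given relations immediately reach batch-6, batch-2, batch-11.
From those, batch-14 — 4 in total.
No other element is forced above batch-9 by the given relations, so the count is 4.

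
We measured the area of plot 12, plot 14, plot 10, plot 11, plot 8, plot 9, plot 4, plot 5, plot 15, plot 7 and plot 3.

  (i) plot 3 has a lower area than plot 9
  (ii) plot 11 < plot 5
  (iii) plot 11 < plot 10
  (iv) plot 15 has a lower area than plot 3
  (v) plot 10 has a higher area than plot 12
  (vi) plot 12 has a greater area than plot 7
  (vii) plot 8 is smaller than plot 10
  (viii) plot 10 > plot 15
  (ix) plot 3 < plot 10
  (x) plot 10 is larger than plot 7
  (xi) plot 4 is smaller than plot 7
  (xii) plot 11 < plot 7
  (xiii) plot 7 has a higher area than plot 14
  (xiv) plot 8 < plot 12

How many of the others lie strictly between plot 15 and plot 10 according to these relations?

1

Chaining upward from plot 15 reaches: plot 3, plot 9.
Chaining downward from plot 10 reaches: plot 11, plot 4, plot 8, plot 14, plot 7, plot 12, plot 3.
Strictly between plot 15 and plot 10 are those in both lists: plot 3 — 1 element.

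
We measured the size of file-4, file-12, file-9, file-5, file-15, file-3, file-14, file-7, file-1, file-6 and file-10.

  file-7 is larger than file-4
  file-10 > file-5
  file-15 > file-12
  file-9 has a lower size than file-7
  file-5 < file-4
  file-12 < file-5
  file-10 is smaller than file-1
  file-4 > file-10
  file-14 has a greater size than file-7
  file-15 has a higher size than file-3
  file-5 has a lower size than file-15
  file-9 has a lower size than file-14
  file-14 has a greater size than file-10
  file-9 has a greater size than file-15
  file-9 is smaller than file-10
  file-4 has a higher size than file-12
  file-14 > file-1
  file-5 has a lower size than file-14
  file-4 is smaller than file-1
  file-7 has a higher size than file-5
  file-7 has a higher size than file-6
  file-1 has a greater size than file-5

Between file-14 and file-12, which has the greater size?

file-14

file-12 < file-5 and file-5 < file-15 give file-12 < file-15.
With file-15 < file-9: file-12 < file-5 < file-15 < file-9.
With file-9 < file-10: file-12 < file-5 < file-15 < file-9 < file-10.
Then file-10 < file-4 extends the chain to file-4.
With file-4 < file-1: file-12 < file-5 < file-15 < file-9 < file-10 < file-4 < file-1.
Then file-1 < file-14 extends the chain to file-14.
So file-12 < file-14; file-14 is the larger of the two.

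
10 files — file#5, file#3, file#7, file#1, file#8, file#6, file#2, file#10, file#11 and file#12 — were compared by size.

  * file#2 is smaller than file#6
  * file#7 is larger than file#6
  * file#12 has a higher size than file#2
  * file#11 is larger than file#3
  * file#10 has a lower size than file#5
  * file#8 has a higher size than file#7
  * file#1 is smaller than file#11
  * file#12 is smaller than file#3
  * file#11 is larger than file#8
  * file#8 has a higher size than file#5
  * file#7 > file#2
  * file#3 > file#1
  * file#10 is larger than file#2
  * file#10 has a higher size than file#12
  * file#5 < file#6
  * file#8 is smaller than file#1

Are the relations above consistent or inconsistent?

Every relation is compatible with file#2 < file#12 < file#10 < file#5 < file#6 < file#7 < file#8 < file#1 < file#3 < file#11; the set is consistent.

consistent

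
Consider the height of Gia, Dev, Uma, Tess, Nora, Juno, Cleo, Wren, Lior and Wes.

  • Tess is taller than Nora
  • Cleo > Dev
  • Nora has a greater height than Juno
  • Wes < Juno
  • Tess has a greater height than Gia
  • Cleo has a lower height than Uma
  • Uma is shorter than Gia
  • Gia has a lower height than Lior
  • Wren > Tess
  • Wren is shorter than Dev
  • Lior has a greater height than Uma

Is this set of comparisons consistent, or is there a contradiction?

We have Gia < Tess stated directly, yet also Tess < Wren < Dev < Cleo < Uma < Gia by chaining the others — so Tess < Gia. Contradiction.

inconsistent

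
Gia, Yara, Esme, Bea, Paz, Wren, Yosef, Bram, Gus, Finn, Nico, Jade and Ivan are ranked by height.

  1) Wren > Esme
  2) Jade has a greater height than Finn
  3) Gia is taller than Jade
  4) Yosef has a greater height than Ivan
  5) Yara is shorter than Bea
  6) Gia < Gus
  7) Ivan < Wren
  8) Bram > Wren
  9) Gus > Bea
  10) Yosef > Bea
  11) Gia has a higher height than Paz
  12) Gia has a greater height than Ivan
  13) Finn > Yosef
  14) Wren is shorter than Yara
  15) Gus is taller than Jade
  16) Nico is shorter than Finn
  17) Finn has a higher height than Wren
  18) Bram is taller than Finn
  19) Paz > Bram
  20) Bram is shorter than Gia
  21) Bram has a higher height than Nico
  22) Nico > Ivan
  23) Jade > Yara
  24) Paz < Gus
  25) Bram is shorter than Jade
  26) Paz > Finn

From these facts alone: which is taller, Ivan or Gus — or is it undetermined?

Gus

Ivan < Wren < Yara < Bea < Yosef < Finn < Bram < Paz < Gia < Gus, by transitivity through Wren, Yara, Bea, Yosef, Finn, Bram, Paz, Gia.
So Gus is taller.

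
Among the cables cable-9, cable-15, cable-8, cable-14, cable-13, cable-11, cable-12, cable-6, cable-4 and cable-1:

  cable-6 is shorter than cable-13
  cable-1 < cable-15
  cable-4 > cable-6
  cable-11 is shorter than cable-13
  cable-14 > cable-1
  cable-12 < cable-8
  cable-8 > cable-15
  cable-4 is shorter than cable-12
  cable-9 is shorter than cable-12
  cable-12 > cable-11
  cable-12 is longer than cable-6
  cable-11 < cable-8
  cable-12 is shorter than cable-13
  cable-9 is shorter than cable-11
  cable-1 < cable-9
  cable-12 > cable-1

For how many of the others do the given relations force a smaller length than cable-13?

From cable-13 the given relations immediately reach cable-6, cable-11, cable-12.
From those, cable-1, cable-4, cable-9 — 6 in total.
Nothing else is reachable below cable-13; 6 in all.

6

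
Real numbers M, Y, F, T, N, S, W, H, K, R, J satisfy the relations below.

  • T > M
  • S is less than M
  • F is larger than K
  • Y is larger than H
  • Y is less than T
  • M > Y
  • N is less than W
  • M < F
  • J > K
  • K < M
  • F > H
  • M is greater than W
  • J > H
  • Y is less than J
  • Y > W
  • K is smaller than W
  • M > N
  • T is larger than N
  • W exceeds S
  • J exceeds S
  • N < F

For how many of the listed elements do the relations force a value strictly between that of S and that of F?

Chaining upward from S reaches: W, Y, M, J, T.
Chaining downward from F reaches: K, N, W, H, Y, M.
Strictly between S and F are those in both lists: W, Y, M — 3 elements.

3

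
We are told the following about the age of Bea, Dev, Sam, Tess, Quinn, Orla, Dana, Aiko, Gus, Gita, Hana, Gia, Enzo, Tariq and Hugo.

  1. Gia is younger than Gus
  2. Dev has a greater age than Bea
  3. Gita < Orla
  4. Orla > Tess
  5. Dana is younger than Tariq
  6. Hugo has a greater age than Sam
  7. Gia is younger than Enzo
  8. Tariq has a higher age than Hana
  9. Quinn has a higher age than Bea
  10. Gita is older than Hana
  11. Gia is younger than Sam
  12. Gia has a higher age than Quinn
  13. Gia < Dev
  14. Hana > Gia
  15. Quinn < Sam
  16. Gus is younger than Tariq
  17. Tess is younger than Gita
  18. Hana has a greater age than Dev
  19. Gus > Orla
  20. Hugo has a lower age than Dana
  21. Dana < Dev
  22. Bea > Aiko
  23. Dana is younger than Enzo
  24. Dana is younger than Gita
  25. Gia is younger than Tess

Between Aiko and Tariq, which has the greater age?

Link the given pairs in sequence: Aiko < Bea; Bea < Quinn; Quinn < Gia; Gia < Sam; Sam < Hugo; Hugo < Dana; Dana < Dev; Dev < Hana; Hana < Gita; Gita < Orla; Orla < Gus; Gus < Tariq.
Together: Aiko < Bea < Quinn < Gia < Sam < Hugo < Dana < Dev < Hana < Gita < Orla < Gus < Tariq.
So Aiko < Tariq; Tariq is the older of the two.

Tariq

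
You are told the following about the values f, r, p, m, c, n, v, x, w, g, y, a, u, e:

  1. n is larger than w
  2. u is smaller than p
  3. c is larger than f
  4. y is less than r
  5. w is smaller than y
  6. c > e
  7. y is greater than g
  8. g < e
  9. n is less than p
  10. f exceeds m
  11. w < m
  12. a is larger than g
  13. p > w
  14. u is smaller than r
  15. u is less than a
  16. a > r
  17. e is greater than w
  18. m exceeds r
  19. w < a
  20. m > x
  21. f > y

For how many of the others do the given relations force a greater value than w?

From w the given relations immediately reach n, y, e, m, a, p.
From those, r, f, c — 9 in total.
Nothing else is reachable above w; 9 in all.

9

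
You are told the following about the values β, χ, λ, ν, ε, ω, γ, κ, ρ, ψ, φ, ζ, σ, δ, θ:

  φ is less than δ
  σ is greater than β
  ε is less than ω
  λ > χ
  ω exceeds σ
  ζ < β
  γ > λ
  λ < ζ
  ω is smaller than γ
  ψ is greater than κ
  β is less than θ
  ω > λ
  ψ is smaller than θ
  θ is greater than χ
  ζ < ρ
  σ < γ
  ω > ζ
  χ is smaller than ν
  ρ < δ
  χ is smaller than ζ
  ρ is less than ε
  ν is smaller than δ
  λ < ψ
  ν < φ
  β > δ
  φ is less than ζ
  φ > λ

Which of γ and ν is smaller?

Following the relations from ν: ν < φ < ζ < ρ < δ < β < σ < γ.
So ν < γ; ν is the smaller of the two.

ν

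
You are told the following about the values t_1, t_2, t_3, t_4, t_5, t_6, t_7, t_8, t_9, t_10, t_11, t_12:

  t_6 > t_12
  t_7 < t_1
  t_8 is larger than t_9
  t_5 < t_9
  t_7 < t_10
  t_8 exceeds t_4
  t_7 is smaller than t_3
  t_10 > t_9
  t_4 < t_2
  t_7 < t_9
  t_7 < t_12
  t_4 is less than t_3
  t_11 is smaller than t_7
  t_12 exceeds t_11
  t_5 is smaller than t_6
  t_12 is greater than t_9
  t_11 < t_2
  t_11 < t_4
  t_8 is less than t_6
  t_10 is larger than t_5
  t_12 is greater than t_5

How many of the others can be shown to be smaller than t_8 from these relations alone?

5

Directly below t_8: t_9, t_4.
One step further: t_5, t_11, t_7 (5 so far).
Nothing else is reachable below t_8; 5 in all.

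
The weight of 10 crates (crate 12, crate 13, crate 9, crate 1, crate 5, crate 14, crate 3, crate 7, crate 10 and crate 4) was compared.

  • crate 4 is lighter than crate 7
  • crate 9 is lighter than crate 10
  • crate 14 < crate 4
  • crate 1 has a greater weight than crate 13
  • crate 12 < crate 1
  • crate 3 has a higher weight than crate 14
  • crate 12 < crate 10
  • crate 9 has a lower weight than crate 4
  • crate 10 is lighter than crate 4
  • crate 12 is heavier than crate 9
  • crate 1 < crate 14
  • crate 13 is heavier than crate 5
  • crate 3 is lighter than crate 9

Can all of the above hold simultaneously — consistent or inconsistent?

We have crate 12 < crate 1 stated directly, yet also crate 1 < crate 14 < crate 3 < crate 9 < crate 12 by chaining the others — so crate 1 < crate 12. Contradiction.

inconsistent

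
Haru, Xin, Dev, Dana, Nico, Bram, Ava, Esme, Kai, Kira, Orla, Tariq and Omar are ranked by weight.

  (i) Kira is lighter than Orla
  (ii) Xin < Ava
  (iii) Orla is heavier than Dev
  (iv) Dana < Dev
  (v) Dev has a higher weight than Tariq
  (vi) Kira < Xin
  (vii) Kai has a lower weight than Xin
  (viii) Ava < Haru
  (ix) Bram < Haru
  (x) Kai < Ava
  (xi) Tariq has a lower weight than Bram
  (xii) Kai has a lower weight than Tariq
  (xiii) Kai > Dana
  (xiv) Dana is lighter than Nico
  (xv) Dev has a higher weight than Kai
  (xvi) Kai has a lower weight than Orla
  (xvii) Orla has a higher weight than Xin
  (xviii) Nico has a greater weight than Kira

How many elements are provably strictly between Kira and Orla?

1

Chaining upward from Kira reaches: Xin, Nico, Ava, Haru.
Chaining downward from Orla reaches: Dana, Kai, Xin, Tariq, Dev.
Strictly between Kira and Orla are those in both lists: Xin — 1 element.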